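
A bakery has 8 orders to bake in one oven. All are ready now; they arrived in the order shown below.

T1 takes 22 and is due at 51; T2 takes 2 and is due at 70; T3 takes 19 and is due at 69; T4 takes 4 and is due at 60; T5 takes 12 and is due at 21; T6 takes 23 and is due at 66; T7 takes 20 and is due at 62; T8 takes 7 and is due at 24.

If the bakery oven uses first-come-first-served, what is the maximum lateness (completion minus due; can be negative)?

FIFO (arrival order): T1 T2 T3 T4 T5 T6 T7 T8.
T1: 0→22, due 51, lateness -29
T2: 22→24, due 70, lateness -46
T3: 24→43, due 69, lateness -26
T4: 43→47, due 60, lateness -13
T5: 47→59, due 21, lateness 38
T6: 59→82, due 66, lateness 16
T7: 82→102, due 62, lateness 40
T8: 102→109, due 24, lateness 85
Maximum = 85.

85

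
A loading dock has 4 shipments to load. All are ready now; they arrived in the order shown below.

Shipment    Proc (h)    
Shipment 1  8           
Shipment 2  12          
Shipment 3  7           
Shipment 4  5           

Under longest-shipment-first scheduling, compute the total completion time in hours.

91

LPT (decreasing processing time): Shipment 2 Shipment 1 Shipment 3 Shipment 4.
Shipment 2: 0→12
Shipment 1: 12→20
Shipment 3: 20→27
Shipment 4: 27→32
Sum = 12+20+27+32 = 91.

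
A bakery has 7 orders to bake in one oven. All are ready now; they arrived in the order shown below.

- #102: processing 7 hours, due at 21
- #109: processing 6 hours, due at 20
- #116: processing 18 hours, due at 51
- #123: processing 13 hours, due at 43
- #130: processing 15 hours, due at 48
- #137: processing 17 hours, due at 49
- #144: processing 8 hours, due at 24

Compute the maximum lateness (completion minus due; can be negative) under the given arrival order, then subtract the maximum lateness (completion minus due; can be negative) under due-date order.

FIFO (arrival order): #102 #109 #116 #123 #130 #137 #144.
#102: 0→7, due 21, lateness -14
#109: 7→13, due 20, lateness -7
#116: 13→31, due 51, lateness -20
#123: 31→44, due 43, lateness 1
#130: 44→59, due 48, lateness 11
#137: 59→76, due 49, lateness 27
#144: 76→84, due 24, lateness 60
Maximum = 60.
EDD (increasing due date): #109 #102 #144 #123 #130 #137 #116.
#109: 0→6, due 20, lateness -14
#102: 6→13, due 21, lateness -8
#144: 13→21, due 24, lateness -3
#123: 21→34, due 43, lateness -9
#130: 34→49, due 48, lateness 1
#137: 49→66, due 49, lateness 17
#116: 66→84, due 51, lateness 33
Maximum = 33.
Difference = 60 − 33 = 27.

27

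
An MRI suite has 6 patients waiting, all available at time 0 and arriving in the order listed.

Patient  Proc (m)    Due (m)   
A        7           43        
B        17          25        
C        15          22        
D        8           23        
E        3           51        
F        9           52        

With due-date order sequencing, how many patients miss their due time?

3

EDD (increasing due date): C D B A E F.
C: 0→15, due 22, tardiness 0
D: 15→23, due 23, tardiness 0
B: 23→40, due 25, tardiness 15
A: 40→47, due 43, tardiness 4
E: 47→50, due 51, tardiness 0
F: 50→59, due 52, tardiness 7
Late patients: 3.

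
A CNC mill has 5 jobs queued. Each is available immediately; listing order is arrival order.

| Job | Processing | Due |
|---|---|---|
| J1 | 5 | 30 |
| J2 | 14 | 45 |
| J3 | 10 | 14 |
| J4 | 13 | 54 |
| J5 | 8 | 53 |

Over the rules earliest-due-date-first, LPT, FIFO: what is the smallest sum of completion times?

141

EDD (increasing due date): J3 J1 J2 J5 J4.
J3: 0→10
J1: 10→15
J2: 15→29
J5: 29→37
J4: 37→50
Sum = 10+15+29+37+50 = 141.
LPT (decreasing processing time): J2 J4 J3 J5 J1.
J2: 0→14
J4: 14→27
J3: 27→37
J5: 37→45
J1: 45→50
Sum = 14+27+37+45+50 = 173.
FIFO (arrival order): J1 J2 J3 J4 J5.
J1: 0→5
J2: 5→19
J3: 19→29
J4: 29→42
J5: 42→50
Sum = 5+19+29+42+50 = 145.
EDD 141, LPT 173, FIFO 145 → minimum 141.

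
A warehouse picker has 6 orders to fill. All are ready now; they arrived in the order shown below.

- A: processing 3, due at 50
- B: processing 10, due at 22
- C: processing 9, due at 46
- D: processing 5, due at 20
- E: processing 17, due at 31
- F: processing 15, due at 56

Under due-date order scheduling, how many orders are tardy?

EDD (increasing due date): D B E C A F.
D: 0→5, due 20, tardiness 0
B: 5→15, due 22, tardiness 0
E: 15→32, due 31, tardiness 1
C: 32→41, due 46, tardiness 0
A: 41→44, due 50, tardiness 0
F: 44→59, due 56, tardiness 3
Late orders: 2.

2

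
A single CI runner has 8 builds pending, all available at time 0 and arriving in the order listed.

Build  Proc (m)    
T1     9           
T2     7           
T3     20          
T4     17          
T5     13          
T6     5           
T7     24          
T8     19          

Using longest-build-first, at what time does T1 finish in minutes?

102

LPT (decreasing processing time): T7 T3 T8 T4 T5 T1 T2 T6.
T7: 0→24
T3: 24→44
T8: 44→63
T4: 63→80
T5: 80→93
T1: 93→102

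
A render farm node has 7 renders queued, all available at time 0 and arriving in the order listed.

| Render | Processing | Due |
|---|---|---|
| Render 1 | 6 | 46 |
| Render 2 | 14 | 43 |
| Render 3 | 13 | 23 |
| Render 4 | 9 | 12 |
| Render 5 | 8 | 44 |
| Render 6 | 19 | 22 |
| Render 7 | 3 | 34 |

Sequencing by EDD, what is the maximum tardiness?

EDD (increasing due date): Render 4 Render 6 Render 3 Render 7 Render 2 Render 5 Render 1.
Render 4: 0→9, due 12, tardiness 0
Render 6: 9→28, due 22, tardiness 6
Render 3: 28→41, due 23, tardiness 18
Render 7: 41→44, due 34, tardiness 10
Render 2: 44→58, due 43, tardiness 15
Render 5: 58→66, due 44, tardiness 22
Render 1: 66→72, due 46, tardiness 26
Maximum = 26.

26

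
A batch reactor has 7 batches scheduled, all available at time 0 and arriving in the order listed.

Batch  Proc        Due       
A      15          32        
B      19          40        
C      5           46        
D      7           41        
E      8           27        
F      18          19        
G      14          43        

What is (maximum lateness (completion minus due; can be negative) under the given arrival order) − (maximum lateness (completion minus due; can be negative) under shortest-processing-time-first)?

FIFO (arrival order): A B C D E F G.
A: 0→15, due 32, lateness -17
B: 15→34, due 40, lateness -6
C: 34→39, due 46, lateness -7
D: 39→46, due 41, lateness 5
E: 46→54, due 27, lateness 27
F: 54→72, due 19, lateness 53
G: 72→86, due 43, lateness 43
Maximum = 53.
SPT (increasing processing time): C D E G A F B.
C: 0→5, due 46, lateness -41
D: 5→12, due 41, lateness -29
E: 12→20, due 27, lateness -7
G: 20→34, due 43, lateness -9
A: 34→49, due 32, lateness 17
F: 49→67, due 19, lateness 48
B: 67→86, due 40, lateness 46
Maximum = 48.
Difference = 53 − 48 = 5.

5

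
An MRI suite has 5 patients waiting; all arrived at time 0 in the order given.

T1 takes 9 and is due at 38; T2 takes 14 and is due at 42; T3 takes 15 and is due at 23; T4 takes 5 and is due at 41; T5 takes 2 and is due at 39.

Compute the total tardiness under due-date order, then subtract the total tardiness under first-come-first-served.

-20

EDD (increasing due date): T3 T1 T5 T4 T2.
T3: 0→15, due 23, tardiness 0
T1: 15→24, due 38, tardiness 0
T5: 24→26, due 39, tardiness 0
T4: 26→31, due 41, tardiness 0
T2: 31→45, due 42, tardiness 3
Sum = 0+0+0+0+3 = 3.
FIFO (arrival order): T1 T2 T3 T4 T5.
T1: 0→9, due 38, tardiness 0
T2: 9→23, due 42, tardiness 0
T3: 23→38, due 23, tardiness 15
T4: 38→43, due 41, tardiness 2
T5: 43→45, due 39, tardiness 6
Sum = 0+0+15+2+6 = 23.
Difference = 3 − 23 = -20.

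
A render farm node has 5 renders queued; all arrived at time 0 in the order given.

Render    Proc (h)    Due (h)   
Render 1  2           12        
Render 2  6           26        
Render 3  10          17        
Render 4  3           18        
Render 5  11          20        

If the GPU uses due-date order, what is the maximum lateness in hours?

EDD (increasing due date): Render 1 Render 3 Render 4 Render 5 Render 2.
Render 1: 0→2, due 12, lateness -10
Render 3: 2→12, due 17, lateness -5
Render 4: 12→15, due 18, lateness -3
Render 5: 15→26, due 20, lateness 6
Render 2: 26→32, due 26, lateness 6
Maximum = 6.

6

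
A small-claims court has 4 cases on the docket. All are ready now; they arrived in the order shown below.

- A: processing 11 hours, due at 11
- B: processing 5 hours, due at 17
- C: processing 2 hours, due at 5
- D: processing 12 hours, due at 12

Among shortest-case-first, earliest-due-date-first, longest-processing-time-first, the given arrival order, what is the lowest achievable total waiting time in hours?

SPT (increasing processing time): C B A D.
C: waits 0, runs 0→2
B: waits 2, runs 2→7
A: waits 7, runs 7→18
D: waits 18, runs 18→30
Sum = 0+2+7+18 = 27.
EDD (increasing due date): C A D B.
C: waits 0, runs 0→2
A: waits 2, runs 2→13
D: waits 13, runs 13→25
B: waits 25, runs 25→30
Sum = 0+2+13+25 = 40.
LPT (decreasing processing time): D A B C.
D: waits 0, runs 0→12
A: waits 12, runs 12→23
B: waits 23, runs 23→28
C: waits 28, runs 28→30
Sum = 0+12+23+28 = 63.
FIFO (arrival order): A B C D.
A: waits 0, runs 0→11
B: waits 11, runs 11→16
C: waits 16, runs 16→18
D: waits 18, runs 18→30
Sum = 0+11+16+18 = 45.
SPT 27, EDD 40, LPT 63, FIFO 45 → minimum 27.

27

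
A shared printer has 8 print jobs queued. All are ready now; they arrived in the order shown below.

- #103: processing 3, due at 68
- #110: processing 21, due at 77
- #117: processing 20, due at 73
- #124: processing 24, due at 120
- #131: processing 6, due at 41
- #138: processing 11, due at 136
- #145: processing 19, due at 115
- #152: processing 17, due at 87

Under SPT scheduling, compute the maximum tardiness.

SPT (increasing processing time): #103 #131 #138 #152 #145 #117 #110 #124.
#103: 0→3, due 68, tardiness 0
#131: 3→9, due 41, tardiness 0
#138: 9→20, due 136, tardiness 0
#152: 20→37, due 87, tardiness 0
#145: 37→56, due 115, tardiness 0
#117: 56→76, due 73, tardiness 3
#110: 76→97, due 77, tardiness 20
#124: 97→121, due 120, tardiness 1
Maximum = 20.

20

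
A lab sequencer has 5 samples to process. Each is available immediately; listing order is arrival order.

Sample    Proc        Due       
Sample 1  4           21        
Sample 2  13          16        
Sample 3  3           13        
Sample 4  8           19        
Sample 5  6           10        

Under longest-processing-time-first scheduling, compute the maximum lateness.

21

LPT (decreasing processing time): Sample 2 Sample 4 Sample 5 Sample 1 Sample 3.
Sample 2: 0→13, due 16, lateness -3
Sample 4: 13→21, due 19, lateness 2
Sample 5: 21→27, due 10, lateness 17
Sample 1: 27→31, due 21, lateness 10
Sample 3: 31→34, due 13, lateness 21
Maximum = 21.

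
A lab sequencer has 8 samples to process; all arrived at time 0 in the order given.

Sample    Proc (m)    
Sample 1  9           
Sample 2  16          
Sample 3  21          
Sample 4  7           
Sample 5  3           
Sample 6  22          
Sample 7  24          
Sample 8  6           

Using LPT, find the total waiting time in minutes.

LPT (decreasing processing time): Sample 7 Sample 6 Sample 3 Sample 2 Sample 1 Sample 4 Sample 8 Sample 5.
Sample 7: waits 0, runs 0→24
Sample 6: waits 24, runs 24→46
Sample 3: waits 46, runs 46→67
Sample 2: waits 67, runs 67→83
Sample 1: waits 83, runs 83→92
Sample 4: waits 92, runs 92→99
Sample 8: waits 99, runs 99→105
Sample 5: waits 105, runs 105→108
Sum = 0+24+46+67+83+92+99+105 = 516.

516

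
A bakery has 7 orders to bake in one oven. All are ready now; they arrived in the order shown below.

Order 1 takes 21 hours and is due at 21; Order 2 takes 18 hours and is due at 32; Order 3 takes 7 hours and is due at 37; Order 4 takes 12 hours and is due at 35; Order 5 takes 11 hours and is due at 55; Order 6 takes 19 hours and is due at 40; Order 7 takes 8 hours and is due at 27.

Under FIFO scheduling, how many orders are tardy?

6

FIFO (arrival order): Order 1 Order 2 Order 3 Order 4 Order 5 Order 6 Order 7.
Order 1: 0→21, due 21, tardiness 0
Order 2: 21→39, due 32, tardiness 7
Order 3: 39→46, due 37, tardiness 9
Order 4: 46→58, due 35, tardiness 23
Order 5: 58→69, due 55, tardiness 14
Order 6: 69→88, due 40, tardiness 48
Order 7: 88→96, due 27, tardiness 69
Late orders: 6.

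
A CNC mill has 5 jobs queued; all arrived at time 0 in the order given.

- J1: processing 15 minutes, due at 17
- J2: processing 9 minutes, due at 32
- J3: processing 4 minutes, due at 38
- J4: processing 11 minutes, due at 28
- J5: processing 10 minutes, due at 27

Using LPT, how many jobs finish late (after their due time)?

3

LPT (decreasing processing time): J1 J4 J5 J2 J3.
J1: 0→15, due 17, tardiness 0
J4: 15→26, due 28, tardiness 0
J5: 26→36, due 27, tardiness 9
J2: 36→45, due 32, tardiness 13
J3: 45→49, due 38, tardiness 11
Late jobs: 3.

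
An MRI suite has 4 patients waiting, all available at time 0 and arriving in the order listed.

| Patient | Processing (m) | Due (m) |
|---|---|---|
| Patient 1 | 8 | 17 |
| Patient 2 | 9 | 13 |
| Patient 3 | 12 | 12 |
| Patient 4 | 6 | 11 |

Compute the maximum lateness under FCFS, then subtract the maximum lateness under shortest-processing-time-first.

FIFO (arrival order): Patient 1 Patient 2 Patient 3 Patient 4.
Patient 1: 0→8, due 17, lateness -9
Patient 2: 8→17, due 13, lateness 4
Patient 3: 17→29, due 12, lateness 17
Patient 4: 29→35, due 11, lateness 24
Maximum = 24.
SPT (increasing processing time): Patient 4 Patient 1 Patient 2 Patient 3.
Patient 4: 0→6, due 11, lateness -5
Patient 1: 6→14, due 17, lateness -3
Patient 2: 14→23, due 13, lateness 10
Patient 3: 23→35, due 12, lateness 23
Maximum = 23.
Difference = 24 − 23 = 1.

1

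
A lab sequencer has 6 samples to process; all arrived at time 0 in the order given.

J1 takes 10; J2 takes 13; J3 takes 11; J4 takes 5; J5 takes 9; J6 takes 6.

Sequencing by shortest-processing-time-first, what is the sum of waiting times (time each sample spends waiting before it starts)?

107

SPT (increasing processing time): J4 J6 J5 J1 J3 J2.
J4: waits 0, runs 0→5
J6: waits 5, runs 5→11
J5: waits 11, runs 11→20
J1: waits 20, runs 20→30
J3: waits 30, runs 30→41
J2: waits 41, runs 41→54
Sum = 0+5+11+20+30+41 = 107.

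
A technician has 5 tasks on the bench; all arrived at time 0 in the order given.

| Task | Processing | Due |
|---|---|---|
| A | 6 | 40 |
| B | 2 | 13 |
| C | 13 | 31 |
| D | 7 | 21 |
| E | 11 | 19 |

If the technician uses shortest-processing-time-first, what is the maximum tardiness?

8

SPT (increasing processing time): B A D E C.
B: 0→2, due 13, tardiness 0
A: 2→8, due 40, tardiness 0
D: 8→15, due 21, tardiness 0
E: 15→26, due 19, tardiness 7
C: 26→39, due 31, tardiness 8
Maximum = 8.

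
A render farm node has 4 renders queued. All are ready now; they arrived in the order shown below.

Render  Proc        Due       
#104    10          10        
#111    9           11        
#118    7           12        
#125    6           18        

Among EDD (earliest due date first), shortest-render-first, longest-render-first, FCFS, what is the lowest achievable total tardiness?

EDD (increasing due date): #104 #111 #118 #125.
#104: 0→10, due 10, tardiness 0
#111: 10→19, due 11, tardiness 8
#118: 19→26, due 12, tardiness 14
#125: 26→32, due 18, tardiness 14
Sum = 0+8+14+14 = 36.
SPT (increasing processing time): #125 #118 #111 #104.
#125: 0→6, due 18, tardiness 0
#118: 6→13, due 12, tardiness 1
#111: 13→22, due 11, tardiness 11
#104: 22→32, due 10, tardiness 22
Sum = 0+1+11+22 = 34.
LPT (decreasing processing time): #104 #111 #118 #125.
#104: 0→10, due 10, tardiness 0
#111: 10→19, due 11, tardiness 8
#118: 19→26, due 12, tardiness 14
#125: 26→32, due 18, tardiness 14
Sum = 0+8+14+14 = 36.
FIFO (arrival order): #104 #111 #118 #125.
#104: 0→10, due 10, tardiness 0
#111: 10→19, due 11, tardiness 8
#118: 19→26, due 12, tardiness 14
#125: 26→32, due 18, tardiness 14
Sum = 0+8+14+14 = 36.
EDD 36, SPT 34, LPT 36, FIFO 36 → minimum 34.

34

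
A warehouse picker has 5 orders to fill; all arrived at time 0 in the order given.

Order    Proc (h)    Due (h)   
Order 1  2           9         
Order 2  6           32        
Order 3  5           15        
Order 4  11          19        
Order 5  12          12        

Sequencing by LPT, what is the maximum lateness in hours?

LPT (decreasing processing time): Order 5 Order 4 Order 2 Order 3 Order 1.
Order 5: 0→12, due 12, lateness 0
Order 4: 12→23, due 19, lateness 4
Order 2: 23→29, due 32, lateness -3
Order 3: 29→34, due 15, lateness 19
Order 1: 34→36, due 9, lateness 27
Maximum = 27.

27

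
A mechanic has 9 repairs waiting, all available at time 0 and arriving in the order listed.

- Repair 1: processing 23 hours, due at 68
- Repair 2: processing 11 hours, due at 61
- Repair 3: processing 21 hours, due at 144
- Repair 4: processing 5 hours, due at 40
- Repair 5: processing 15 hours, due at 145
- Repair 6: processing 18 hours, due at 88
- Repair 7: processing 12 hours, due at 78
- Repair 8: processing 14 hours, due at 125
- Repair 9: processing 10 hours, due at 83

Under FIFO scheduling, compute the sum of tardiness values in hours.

FIFO (arrival order): Repair 1 Repair 2 Repair 3 Repair 4 Repair 5 Repair 6 Repair 7 Repair 8 Repair 9.
Repair 1: 0→23, due 68, tardiness 0
Repair 2: 23→34, due 61, tardiness 0
Repair 3: 34→55, due 144, tardiness 0
Repair 4: 55→60, due 40, tardiness 20
Repair 5: 60→75, due 145, tardiness 0
Repair 6: 75→93, due 88, tardiness 5
Repair 7: 93→105, due 78, tardiness 27
Repair 8: 105→119, due 125, tardiness 0
Repair 9: 119→129, due 83, tardiness 46
Sum = 0+0+0+20+0+5+27+0+46 = 98.

98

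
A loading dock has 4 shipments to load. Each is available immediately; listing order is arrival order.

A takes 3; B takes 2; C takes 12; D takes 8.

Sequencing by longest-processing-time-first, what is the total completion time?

LPT (decreasing processing time): C D A B.
C: 0→12
D: 12→20
A: 20→23
B: 23→25
Sum = 12+20+23+25 = 80.

80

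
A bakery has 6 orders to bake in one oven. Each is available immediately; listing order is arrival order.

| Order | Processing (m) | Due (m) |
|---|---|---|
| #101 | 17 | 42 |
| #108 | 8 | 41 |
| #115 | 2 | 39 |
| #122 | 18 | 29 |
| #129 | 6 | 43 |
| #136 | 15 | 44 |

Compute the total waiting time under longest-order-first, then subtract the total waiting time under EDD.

63

LPT (decreasing processing time): #122 #101 #136 #108 #129 #115.
#122: waits 0, runs 0→18
#101: waits 18, runs 18→35
#136: waits 35, runs 35→50
#108: waits 50, runs 50→58
#129: waits 58, runs 58→64
#115: waits 64, runs 64→66
Sum = 0+18+35+50+58+64 = 225.
EDD (increasing due date): #122 #115 #108 #101 #129 #136.
#122: waits 0, runs 0→18
#115: waits 18, runs 18→20
#108: waits 20, runs 20→28
#101: waits 28, runs 28→45
#129: waits 45, runs 45→51
#136: waits 51, runs 51→66
Sum = 0+18+20+28+45+51 = 162.
Difference = 225 − 162 = 63.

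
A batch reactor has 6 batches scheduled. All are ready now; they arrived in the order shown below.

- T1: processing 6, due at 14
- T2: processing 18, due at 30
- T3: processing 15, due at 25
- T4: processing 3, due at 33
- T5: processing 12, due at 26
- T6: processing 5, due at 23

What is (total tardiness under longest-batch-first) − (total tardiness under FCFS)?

36

LPT (decreasing processing time): T2 T3 T5 T1 T6 T4.
T2: 0→18, due 30, tardiness 0
T3: 18→33, due 25, tardiness 8
T5: 33→45, due 26, tardiness 19
T1: 45→51, due 14, tardiness 37
T6: 51→56, due 23, tardiness 33
T4: 56→59, due 33, tardiness 26
Sum = 0+8+19+37+33+26 = 123.
FIFO (arrival order): T1 T2 T3 T4 T5 T6.
T1: 0→6, due 14, tardiness 0
T2: 6→24, due 30, tardiness 0
T3: 24→39, due 25, tardiness 14
T4: 39→42, due 33, tardiness 9
T5: 42→54, due 26, tardiness 28
T6: 54→59, due 23, tardiness 36
Sum = 0+0+14+9+28+36 = 87.
Difference = 123 − 87 = 36.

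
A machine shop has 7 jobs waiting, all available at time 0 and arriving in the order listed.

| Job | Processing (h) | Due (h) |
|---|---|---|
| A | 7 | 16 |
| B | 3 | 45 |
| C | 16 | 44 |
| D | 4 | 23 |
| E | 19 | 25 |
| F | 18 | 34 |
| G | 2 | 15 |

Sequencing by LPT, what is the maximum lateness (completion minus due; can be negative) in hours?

LPT (decreasing processing time): E F C A D B G.
E: 0→19, due 25, lateness -6
F: 19→37, due 34, lateness 3
C: 37→53, due 44, lateness 9
A: 53→60, due 16, lateness 44
D: 60→64, due 23, lateness 41
B: 64→67, due 45, lateness 22
G: 67→69, due 15, lateness 54
Maximum = 54.

54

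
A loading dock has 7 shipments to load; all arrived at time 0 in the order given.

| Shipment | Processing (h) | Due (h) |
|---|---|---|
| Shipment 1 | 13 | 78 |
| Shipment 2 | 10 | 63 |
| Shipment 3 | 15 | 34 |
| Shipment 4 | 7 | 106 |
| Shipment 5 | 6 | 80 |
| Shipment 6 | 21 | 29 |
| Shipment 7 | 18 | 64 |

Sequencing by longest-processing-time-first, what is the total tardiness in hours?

44

LPT (decreasing processing time): Shipment 6 Shipment 7 Shipment 3 Shipment 1 Shipment 2 Shipment 4 Shipment 5.
Shipment 6: 0→21, due 29, tardiness 0
Shipment 7: 21→39, due 64, tardiness 0
Shipment 3: 39→54, due 34, tardiness 20
Shipment 1: 54→67, due 78, tardiness 0
Shipment 2: 67→77, due 63, tardiness 14
Shipment 4: 77→84, due 106, tardiness 0
Shipment 5: 84→90, due 80, tardiness 10
Sum = 0+0+20+0+14+0+10 = 44.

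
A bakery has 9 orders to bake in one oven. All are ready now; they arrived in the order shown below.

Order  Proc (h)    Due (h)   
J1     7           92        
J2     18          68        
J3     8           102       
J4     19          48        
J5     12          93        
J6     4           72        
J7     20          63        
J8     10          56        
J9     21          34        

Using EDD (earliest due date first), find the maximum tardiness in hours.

EDD (increasing due date): J9 J4 J8 J7 J2 J6 J1 J5 J3.
J9: 0→21, due 34, tardiness 0
J4: 21→40, due 48, tardiness 0
J8: 40→50, due 56, tardiness 0
J7: 50→70, due 63, tardiness 7
J2: 70→88, due 68, tardiness 20
J6: 88→92, due 72, tardiness 20
J1: 92→99, due 92, tardiness 7
J5: 99→111, due 93, tardiness 18
J3: 111→119, due 102, tardiness 17
Maximum = 20.

20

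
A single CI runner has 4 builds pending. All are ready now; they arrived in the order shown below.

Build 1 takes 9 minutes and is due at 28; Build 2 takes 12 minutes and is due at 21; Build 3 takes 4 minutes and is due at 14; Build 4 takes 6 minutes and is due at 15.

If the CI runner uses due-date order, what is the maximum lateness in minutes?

3

EDD (increasing due date): Build 3 Build 4 Build 2 Build 1.
Build 3: 0→4, due 14, lateness -10
Build 4: 4→10, due 15, lateness -5
Build 2: 10→22, due 21, lateness 1
Build 1: 22→31, due 28, lateness 3
Maximum = 3.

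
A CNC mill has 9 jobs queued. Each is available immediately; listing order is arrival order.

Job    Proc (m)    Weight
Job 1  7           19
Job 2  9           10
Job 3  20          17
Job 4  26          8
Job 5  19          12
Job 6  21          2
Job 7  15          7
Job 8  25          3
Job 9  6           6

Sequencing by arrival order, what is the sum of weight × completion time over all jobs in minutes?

4710

FIFO (arrival order): Job 1 Job 2 Job 3 Job 4 Job 5 Job 6 Job 7 Job 8 Job 9.
Job 1: finishes 7, weight 19, w·C = 133
Job 2: finishes 16, weight 10, w·C = 160
Job 3: finishes 36, weight 17, w·C = 612
Job 4: finishes 62, weight 8, w·C = 496
Job 5: finishes 81, weight 12, w·C = 972
Job 6: finishes 102, weight 2, w·C = 204
Job 7: finishes 117, weight 7, w·C = 819
Job 8: finishes 142, weight 3, w·C = 426
Job 9: finishes 148, weight 6, w·C = 888
Sum = 133+160+612+496+972+204+819+426+888 = 4710.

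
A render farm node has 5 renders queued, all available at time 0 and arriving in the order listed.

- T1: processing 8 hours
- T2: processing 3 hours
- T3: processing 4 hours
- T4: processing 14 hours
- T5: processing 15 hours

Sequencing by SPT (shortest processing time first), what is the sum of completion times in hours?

SPT (increasing processing time): T2 T3 T1 T4 T5.
T2: 0→3
T3: 3→7
T1: 7→15
T4: 15→29
T5: 29→44
Sum = 3+7+15+29+44 = 98.

98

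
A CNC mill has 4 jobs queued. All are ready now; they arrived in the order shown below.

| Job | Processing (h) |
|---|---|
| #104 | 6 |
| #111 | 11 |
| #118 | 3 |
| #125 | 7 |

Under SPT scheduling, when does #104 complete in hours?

9

SPT (increasing processing time): #118 #104 #125 #111.
#118: 0→3
#104: 3→9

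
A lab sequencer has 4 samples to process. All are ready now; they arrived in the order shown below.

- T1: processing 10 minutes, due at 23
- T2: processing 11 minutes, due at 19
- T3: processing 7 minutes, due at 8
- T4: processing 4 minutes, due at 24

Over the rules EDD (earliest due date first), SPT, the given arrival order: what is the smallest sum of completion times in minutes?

68

EDD (increasing due date): T3 T2 T1 T4.
T3: 0→7
T2: 7→18
T1: 18→28
T4: 28→32
Sum = 7+18+28+32 = 85.
SPT (increasing processing time): T4 T3 T1 T2.
T4: 0→4
T3: 4→11
T1: 11→21
T2: 21→32
Sum = 4+11+21+32 = 68.
FIFO (arrival order): T1 T2 T3 T4.
T1: 0→10
T2: 10→21
T3: 21→28
T4: 28→32
Sum = 10+21+28+32 = 91.
EDD 85, SPT 68, FIFO 91 → minimum 68.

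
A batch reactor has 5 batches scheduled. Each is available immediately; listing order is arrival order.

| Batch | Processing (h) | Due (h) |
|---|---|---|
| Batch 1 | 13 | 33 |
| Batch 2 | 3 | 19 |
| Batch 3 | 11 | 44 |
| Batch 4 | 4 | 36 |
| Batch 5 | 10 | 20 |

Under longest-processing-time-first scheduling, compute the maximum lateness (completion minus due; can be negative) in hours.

22

LPT (decreasing processing time): Batch 1 Batch 3 Batch 5 Batch 4 Batch 2.
Batch 1: 0→13, due 33, lateness -20
Batch 3: 13→24, due 44, lateness -20
Batch 5: 24→34, due 20, lateness 14
Batch 4: 34→38, due 36, lateness 2
Batch 2: 38→41, due 19, lateness 22
Maximum = 22.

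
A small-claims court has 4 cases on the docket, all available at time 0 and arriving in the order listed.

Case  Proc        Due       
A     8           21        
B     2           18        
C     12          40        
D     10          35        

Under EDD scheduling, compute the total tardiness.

EDD (increasing due date): B A D C.
B: 0→2, due 18, tardiness 0
A: 2→10, due 21, tardiness 0
D: 10→20, due 35, tardiness 0
C: 20→32, due 40, tardiness 0
Sum = 0+0+0+0 = 0.

0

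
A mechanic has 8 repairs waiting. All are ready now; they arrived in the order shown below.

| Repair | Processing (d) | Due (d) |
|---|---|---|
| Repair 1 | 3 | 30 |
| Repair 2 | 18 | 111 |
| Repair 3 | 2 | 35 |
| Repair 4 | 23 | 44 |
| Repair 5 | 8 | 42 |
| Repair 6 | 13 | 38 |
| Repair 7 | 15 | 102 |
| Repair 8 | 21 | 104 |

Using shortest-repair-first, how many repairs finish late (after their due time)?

1

SPT (increasing processing time): Repair 3 Repair 1 Repair 5 Repair 6 Repair 7 Repair 2 Repair 8 Repair 4.
Repair 3: 0→2, due 35, tardiness 0
Repair 1: 2→5, due 30, tardiness 0
Repair 5: 5→13, due 42, tardiness 0
Repair 6: 13→26, due 38, tardiness 0
Repair 7: 26→41, due 102, tardiness 0
Repair 2: 41→59, due 111, tardiness 0
Repair 8: 59→80, due 104, tardiness 0
Repair 4: 80→103, due 44, tardiness 59
Late repairs: 1.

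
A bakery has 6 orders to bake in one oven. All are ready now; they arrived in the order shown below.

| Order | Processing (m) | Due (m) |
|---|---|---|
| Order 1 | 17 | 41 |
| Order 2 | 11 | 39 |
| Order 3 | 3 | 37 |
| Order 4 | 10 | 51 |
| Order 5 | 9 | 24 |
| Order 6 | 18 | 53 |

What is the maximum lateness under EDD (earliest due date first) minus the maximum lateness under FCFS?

EDD (increasing due date): Order 5 Order 3 Order 2 Order 1 Order 4 Order 6.
Order 5: 0→9, due 24, lateness -15
Order 3: 9→12, due 37, lateness -25
Order 2: 12→23, due 39, lateness -16
Order 1: 23→40, due 41, lateness -1
Order 4: 40→50, due 51, lateness -1
Order 6: 50→68, due 53, lateness 15
Maximum = 15.
FIFO (arrival order): Order 1 Order 2 Order 3 Order 4 Order 5 Order 6.
Order 1: 0→17, due 41, lateness -24
Order 2: 17→28, due 39, lateness -11
Order 3: 28→31, due 37, lateness -6
Order 4: 31→41, due 51, lateness -10
Order 5: 41→50, due 24, lateness 26
Order 6: 50→68, due 53, lateness 15
Maximum = 26.
Difference = 15 − 26 = -11.

-11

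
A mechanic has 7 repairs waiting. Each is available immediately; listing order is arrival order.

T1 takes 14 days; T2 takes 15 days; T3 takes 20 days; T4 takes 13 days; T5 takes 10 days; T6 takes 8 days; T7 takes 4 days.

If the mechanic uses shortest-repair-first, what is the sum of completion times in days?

270

SPT (increasing processing time): T7 T6 T5 T4 T1 T2 T3.
T7: 0→4
T6: 4→12
T5: 12→22
T4: 22→35
T1: 35→49
T2: 49→64
T3: 64→84
Sum = 4+12+22+35+49+64+84 = 270.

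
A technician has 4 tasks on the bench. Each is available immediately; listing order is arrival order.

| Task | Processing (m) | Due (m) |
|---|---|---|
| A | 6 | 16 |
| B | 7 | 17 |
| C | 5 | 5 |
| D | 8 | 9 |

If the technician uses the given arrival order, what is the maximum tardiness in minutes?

FIFO (arrival order): A B C D.
A: 0→6, due 16, tardiness 0
B: 6→13, due 17, tardiness 0
C: 13→18, due 5, tardiness 13
D: 18→26, due 9, tardiness 17
Maximum = 17.

17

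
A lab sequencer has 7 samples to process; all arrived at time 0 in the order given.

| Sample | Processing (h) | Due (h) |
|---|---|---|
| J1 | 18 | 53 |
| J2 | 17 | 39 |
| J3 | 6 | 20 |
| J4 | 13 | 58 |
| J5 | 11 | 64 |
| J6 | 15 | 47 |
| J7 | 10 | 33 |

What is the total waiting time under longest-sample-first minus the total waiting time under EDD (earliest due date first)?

76

LPT (decreasing processing time): J1 J2 J6 J4 J5 J7 J3.
J1: waits 0, runs 0→18
J2: waits 18, runs 18→35
J6: waits 35, runs 35→50
J4: waits 50, runs 50→63
J5: waits 63, runs 63→74
J7: waits 74, runs 74→84
J3: waits 84, runs 84→90
Sum = 0+18+35+50+63+74+84 = 324.
EDD (increasing due date): J3 J7 J2 J6 J1 J4 J5.
J3: waits 0, runs 0→6
J7: waits 6, runs 6→16
J2: waits 16, runs 16→33
J6: waits 33, runs 33→48
J1: waits 48, runs 48→66
J4: waits 66, runs 66→79
J5: waits 79, runs 79→90
Sum = 0+6+16+33+48+66+79 = 248.
Difference = 324 − 248 = 76.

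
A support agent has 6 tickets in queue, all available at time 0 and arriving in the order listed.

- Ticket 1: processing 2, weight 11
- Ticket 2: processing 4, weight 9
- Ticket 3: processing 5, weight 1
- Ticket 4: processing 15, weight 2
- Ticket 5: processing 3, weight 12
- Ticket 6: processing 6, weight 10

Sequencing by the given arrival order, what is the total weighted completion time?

837

FIFO (arrival order): Ticket 1 Ticket 2 Ticket 3 Ticket 4 Ticket 5 Ticket 6.
Ticket 1: finishes 2, weight 11, w·C = 22
Ticket 2: finishes 6, weight 9, w·C = 54
Ticket 3: finishes 11, weight 1, w·C = 11
Ticket 4: finishes 26, weight 2, w·C = 52
Ticket 5: finishes 29, weight 12, w·C = 348
Ticket 6: finishes 35, weight 10, w·C = 350
Sum = 22+54+11+52+348+350 = 837.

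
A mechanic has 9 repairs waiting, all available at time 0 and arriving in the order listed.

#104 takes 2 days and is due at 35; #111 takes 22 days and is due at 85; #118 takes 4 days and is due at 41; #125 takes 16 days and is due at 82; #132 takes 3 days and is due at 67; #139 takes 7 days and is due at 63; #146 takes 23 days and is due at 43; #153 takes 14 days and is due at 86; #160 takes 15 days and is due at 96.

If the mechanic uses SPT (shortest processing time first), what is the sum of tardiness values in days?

SPT (increasing processing time): #104 #132 #118 #139 #153 #160 #125 #111 #146.
#104: 0→2, due 35, tardiness 0
#132: 2→5, due 67, tardiness 0
#118: 5→9, due 41, tardiness 0
#139: 9→16, due 63, tardiness 0
#153: 16→30, due 86, tardiness 0
#160: 30→45, due 96, tardiness 0
#125: 45→61, due 82, tardiness 0
#111: 61→83, due 85, tardiness 0
#146: 83→106, due 43, tardiness 63
Sum = 0+0+0+0+0+0+0+0+63 = 63.

63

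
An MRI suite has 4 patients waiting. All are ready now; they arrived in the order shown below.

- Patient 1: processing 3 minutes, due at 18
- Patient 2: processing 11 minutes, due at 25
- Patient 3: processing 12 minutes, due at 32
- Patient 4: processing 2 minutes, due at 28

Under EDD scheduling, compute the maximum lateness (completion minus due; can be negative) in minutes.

EDD (increasing due date): Patient 1 Patient 2 Patient 4 Patient 3.
Patient 1: 0→3, due 18, lateness -15
Patient 2: 3→14, due 25, lateness -11
Patient 4: 14→16, due 28, lateness -12
Patient 3: 16→28, due 32, lateness -4
Maximum = -4.

-4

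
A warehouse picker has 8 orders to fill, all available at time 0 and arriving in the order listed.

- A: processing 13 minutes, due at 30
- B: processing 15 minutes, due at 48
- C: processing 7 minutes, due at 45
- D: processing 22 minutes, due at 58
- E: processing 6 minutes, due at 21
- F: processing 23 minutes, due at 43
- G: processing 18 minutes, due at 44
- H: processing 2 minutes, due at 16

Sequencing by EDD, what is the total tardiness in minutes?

EDD (increasing due date): H E A F G C B D.
H: 0→2, due 16, tardiness 0
E: 2→8, due 21, tardiness 0
A: 8→21, due 30, tardiness 0
F: 21→44, due 43, tardiness 1
G: 44→62, due 44, tardiness 18
C: 62→69, due 45, tardiness 24
B: 69→84, due 48, tardiness 36
D: 84→106, due 58, tardiness 48
Sum = 0+0+0+1+18+24+36+48 = 127.

127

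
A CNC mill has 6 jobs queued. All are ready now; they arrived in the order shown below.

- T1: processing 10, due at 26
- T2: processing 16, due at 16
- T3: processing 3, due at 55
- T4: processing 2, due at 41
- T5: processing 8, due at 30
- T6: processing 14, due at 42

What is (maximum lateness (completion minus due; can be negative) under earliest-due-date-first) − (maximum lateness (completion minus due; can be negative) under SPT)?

EDD (increasing due date): T2 T1 T5 T4 T6 T3.
T2: 0→16, due 16, lateness 0
T1: 16→26, due 26, lateness 0
T5: 26→34, due 30, lateness 4
T4: 34→36, due 41, lateness -5
T6: 36→50, due 42, lateness 8
T3: 50→53, due 55, lateness -2
Maximum = 8.
SPT (increasing processing time): T4 T3 T5 T1 T6 T2.
T4: 0→2, due 41, lateness -39
T3: 2→5, due 55, lateness -50
T5: 5→13, due 30, lateness -17
T1: 13→23, due 26, lateness -3
T6: 23→37, due 42, lateness -5
T2: 37→53, due 16, lateness 37
Maximum = 37.
Difference = 8 − 37 = -29.

-29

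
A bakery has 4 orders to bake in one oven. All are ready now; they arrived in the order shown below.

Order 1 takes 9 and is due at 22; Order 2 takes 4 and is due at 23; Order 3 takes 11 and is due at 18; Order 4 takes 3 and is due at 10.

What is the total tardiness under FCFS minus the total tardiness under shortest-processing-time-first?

FIFO (arrival order): Order 1 Order 2 Order 3 Order 4.
Order 1: 0→9, due 22, tardiness 0
Order 2: 9→13, due 23, tardiness 0
Order 3: 13→24, due 18, tardiness 6
Order 4: 24→27, due 10, tardiness 17
Sum = 0+0+6+17 = 23.
SPT (increasing processing time): Order 4 Order 2 Order 1 Order 3.
Order 4: 0→3, due 10, tardiness 0
Order 2: 3→7, due 23, tardiness 0
Order 1: 7→16, due 22, tardiness 0
Order 3: 16→27, due 18, tardiness 9
Sum = 0+0+0+9 = 9.
Difference = 23 − 9 = 14.

14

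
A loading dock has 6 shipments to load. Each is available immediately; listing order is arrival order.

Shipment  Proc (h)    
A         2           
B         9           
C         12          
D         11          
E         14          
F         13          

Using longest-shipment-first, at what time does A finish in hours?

61

LPT (decreasing processing time): E F C D B A.
E: 0→14
F: 14→27
C: 27→39
D: 39→50
B: 50→59
A: 59→61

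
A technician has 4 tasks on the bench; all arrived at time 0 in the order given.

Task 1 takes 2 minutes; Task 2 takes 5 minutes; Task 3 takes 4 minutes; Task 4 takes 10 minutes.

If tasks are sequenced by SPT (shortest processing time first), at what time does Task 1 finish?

SPT (increasing processing time): Task 1 Task 3 Task 2 Task 4.
Task 1: 0→2

2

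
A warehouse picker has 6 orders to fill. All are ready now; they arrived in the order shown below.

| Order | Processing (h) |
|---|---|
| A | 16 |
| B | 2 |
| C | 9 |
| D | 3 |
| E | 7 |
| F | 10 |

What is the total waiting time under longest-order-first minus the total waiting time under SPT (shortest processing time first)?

LPT (decreasing processing time): A F C E D B.
A: waits 0, runs 0→16
F: waits 16, runs 16→26
C: waits 26, runs 26→35
E: waits 35, runs 35→42
D: waits 42, runs 42→45
B: waits 45, runs 45→47
Sum = 0+16+26+35+42+45 = 164.
SPT (increasing processing time): B D E C F A.
B: waits 0, runs 0→2
D: waits 2, runs 2→5
E: waits 5, runs 5→12
C: waits 12, runs 12→21
F: waits 21, runs 21→31
A: waits 31, runs 31→47
Sum = 0+2+5+12+21+31 = 71.
Difference = 164 − 71 = 93.

93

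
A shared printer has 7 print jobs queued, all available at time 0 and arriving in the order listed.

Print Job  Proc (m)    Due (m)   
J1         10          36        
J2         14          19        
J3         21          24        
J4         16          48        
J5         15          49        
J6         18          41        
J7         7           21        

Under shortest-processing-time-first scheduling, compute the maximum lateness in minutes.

SPT (increasing processing time): J7 J1 J2 J5 J4 J6 J3.
J7: 0→7, due 21, lateness -14
J1: 7→17, due 36, lateness -19
J2: 17→31, due 19, lateness 12
J5: 31→46, due 49, lateness -3
J4: 46→62, due 48, lateness 14
J6: 62→80, due 41, lateness 39
J3: 80→101, due 24, lateness 77
Maximum = 77.

77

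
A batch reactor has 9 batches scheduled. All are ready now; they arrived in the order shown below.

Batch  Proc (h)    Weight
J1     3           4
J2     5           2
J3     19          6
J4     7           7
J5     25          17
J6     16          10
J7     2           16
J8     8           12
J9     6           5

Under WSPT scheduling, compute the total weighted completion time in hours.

WSPT (decreasing weight/processing-time ratio): J7 J8 J1 J4 J9 J5 J6 J2 J3.
J7: finishes 2, weight 16, w·C = 32
J8: finishes 10, weight 12, w·C = 120
J1: finishes 13, weight 4, w·C = 52
J4: finishes 20, weight 7, w·C = 140
J9: finishes 26, weight 5, w·C = 130
J5: finishes 51, weight 17, w·C = 867
J6: finishes 67, weight 10, w·C = 670
J2: finishes 72, weight 2, w·C = 144
J3: finishes 91, weight 6, w·C = 546
Sum = 32+120+52+140+130+867+670+144+546 = 2701.

2701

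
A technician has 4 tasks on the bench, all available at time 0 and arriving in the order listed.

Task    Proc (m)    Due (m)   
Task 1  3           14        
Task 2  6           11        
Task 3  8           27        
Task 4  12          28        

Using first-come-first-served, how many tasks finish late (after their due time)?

1

FIFO (arrival order): Task 1 Task 2 Task 3 Task 4.
Task 1: 0→3, due 14, tardiness 0
Task 2: 3→9, due 11, tardiness 0
Task 3: 9→17, due 27, tardiness 0
Task 4: 17→29, due 28, tardiness 1
Late tasks: 1.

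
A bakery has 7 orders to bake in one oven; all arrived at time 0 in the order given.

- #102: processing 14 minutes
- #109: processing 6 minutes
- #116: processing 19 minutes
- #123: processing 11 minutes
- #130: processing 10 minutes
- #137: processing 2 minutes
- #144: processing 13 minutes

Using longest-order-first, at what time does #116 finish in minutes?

19

LPT (decreasing processing time): #116 #102 #144 #123 #130 #109 #137.
#116: 0→19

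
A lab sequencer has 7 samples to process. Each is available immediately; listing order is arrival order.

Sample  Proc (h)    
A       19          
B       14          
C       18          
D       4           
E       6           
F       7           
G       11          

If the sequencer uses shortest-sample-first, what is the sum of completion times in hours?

240

SPT (increasing processing time): D E F G B C A.
D: 0→4
E: 4→10
F: 10→17
G: 17→28
B: 28→42
C: 42→60
A: 60→79
Sum = 4+10+17+28+42+60+79 = 240.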